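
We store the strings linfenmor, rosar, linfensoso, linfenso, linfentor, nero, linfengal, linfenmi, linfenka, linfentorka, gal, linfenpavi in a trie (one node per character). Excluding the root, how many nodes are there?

40

Trie structure (* marks end of a word):
(root)
├─ g
│  └─ a
│     └─ l *
├─ l
│  └─ i
│     └─ n
│        └─ f
│           └─ e
│              └─ n
│                 ├─ g
│                 │  └─ a
│                 │     └─ l *
│                 ├─ k
│                 │  └─ a *
│                 ├─ m
│                 │  ├─ i *
│                 │  └─ o
│                 │     └─ r *
│                 ├─ p
│                 │  └─ a
│                 │     └─ v
│                 │        └─ i *
│                 ├─ s
│                 │  └─ o *
│                 │     └─ s
│                 │        └─ o *
│                 └─ t
│                    └─ o
│                       └─ r *
│                          └─ k
│                             └─ a *
├─ n
│  └─ e
│     └─ r
│        └─ o *
└─ r
   └─ o
      └─ s
         └─ a
            └─ r *
Counting every labelled node above: 40.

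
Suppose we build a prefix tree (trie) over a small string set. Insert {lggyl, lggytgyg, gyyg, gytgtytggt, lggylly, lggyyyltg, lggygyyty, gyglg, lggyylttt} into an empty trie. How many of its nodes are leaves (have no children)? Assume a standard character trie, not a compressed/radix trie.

8

A leaf is a node with no children — equivalently, the end of a word that is not a proper prefix of any other stored word.
Those words: "gyglg", "gytgtytggt", "gyyg", "lggygyyty", "lggylly", "lggytgyg", "lggyylttt", "lggyyyltg"
Leaf count: 8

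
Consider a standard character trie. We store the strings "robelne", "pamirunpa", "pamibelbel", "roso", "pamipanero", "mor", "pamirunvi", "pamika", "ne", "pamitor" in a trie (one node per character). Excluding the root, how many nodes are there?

Count nodes per top-level branch (shared prefixes stored once):
  'm'-branch (mor): 3 nodes
  'n'-branch (ne): 2 nodes
  'p'-branch (pamibelbel, pamika, pamipanero, pamirunpa, pamirunvi, pamitor): 28 nodes
  'r'-branch (robelne, roso): 9 nodes
Sum: 42

42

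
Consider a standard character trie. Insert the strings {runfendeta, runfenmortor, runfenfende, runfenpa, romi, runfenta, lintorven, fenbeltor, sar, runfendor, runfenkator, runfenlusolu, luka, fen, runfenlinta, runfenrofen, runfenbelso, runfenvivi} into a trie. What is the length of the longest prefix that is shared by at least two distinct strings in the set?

The deepest shared node is where two words last agree before diverging.
e.g. "runfendeta" and "runfendor" share the prefix "runfend" of length 7; no pair shares a longer one.
Longest shared-prefix length: 7

7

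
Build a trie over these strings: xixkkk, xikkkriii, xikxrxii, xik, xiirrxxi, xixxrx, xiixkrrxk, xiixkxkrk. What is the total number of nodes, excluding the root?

Insert word by word; a character creates a node only if that edge doesn't already exist:
  "xixkkk" → 6 new (x, i, x, k, k, k)
  "xikkkriii" → prefix "xi" already present; 7 new (k, k, k, r, i, i, i)
  "xikxrxii" → prefix "xik" already present; 5 new (x, r, x, i, i)
  "xik" → prefix "xik" already present; 0 new (none)
  "xiirrxxi" → prefix "xi" already present; 6 new (i, r, r, x, x, i)
  "xixxrx" → prefix "xix" already present; 3 new (x, r, x)
  "xiixkrrxk" → prefix "xii" already present; 6 new (x, k, r, r, x, k)
  "xiixkxkrk" → prefix "xiixk" already present; 4 new (x, k, r, k)
Total nodes = 6 + 7 + 5 + 0 + 6 + 3 + 6 + 4 = 37

37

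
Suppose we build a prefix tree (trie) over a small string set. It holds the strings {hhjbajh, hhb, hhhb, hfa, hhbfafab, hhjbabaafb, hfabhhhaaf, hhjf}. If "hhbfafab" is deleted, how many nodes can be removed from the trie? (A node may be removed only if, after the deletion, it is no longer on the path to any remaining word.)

5

Walk "hhbfafab" from the leaf back toward the root, removing each node that no remaining word uses.
The suffix "fafab" (5 nodes) is used only by "hhbfafab"; "hhb" is itself a stored word, so pruning stops there.
Nodes removed: 5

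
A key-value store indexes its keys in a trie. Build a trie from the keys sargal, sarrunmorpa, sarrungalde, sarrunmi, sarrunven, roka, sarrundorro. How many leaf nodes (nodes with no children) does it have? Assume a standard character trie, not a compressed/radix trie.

A leaf is a node with no children — equivalently, the end of a word that is not a proper prefix of any other stored word.
Those words: "roka", "sargal", "sarrundorro", "sarrungalde", "sarrunmi", "sarrunmorpa", "sarrunven"
Leaf count: 7

7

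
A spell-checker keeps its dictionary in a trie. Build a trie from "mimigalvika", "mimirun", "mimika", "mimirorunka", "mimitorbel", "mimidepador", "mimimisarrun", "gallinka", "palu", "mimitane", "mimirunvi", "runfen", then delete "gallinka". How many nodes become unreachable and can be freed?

8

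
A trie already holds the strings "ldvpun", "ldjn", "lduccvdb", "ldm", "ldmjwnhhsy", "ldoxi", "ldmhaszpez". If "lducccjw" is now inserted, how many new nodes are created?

Walking "lducccjw" from the root, the first 5 characters ("lducc") follow existing edges; "c" is the first miss.
New nodes needed: |"lducccjw"| − 5 = 8 − 5 = 3.

3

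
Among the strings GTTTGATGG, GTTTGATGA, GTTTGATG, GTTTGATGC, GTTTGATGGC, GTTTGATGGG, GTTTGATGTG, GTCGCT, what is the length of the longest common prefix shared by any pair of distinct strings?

9

Look for the deepest trie node that still has at least two words in its subtree.
e.g. "GTTTGATGG" and "GTTTGATGGC" share the prefix "GTTTGATGG" of length 9; no pair shares a longer one.
Longest shared-prefix length: 9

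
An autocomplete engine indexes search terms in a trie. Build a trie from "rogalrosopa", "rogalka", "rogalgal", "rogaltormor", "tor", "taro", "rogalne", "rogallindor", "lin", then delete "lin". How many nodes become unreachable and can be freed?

3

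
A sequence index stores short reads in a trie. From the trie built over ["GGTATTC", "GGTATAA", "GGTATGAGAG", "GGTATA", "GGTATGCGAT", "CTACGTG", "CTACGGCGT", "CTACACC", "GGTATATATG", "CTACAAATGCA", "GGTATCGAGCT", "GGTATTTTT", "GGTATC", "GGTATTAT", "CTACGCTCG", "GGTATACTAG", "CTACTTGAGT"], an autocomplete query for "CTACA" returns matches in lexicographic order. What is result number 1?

CTACAAATGCA

DFS of the "CTACA" subtree visits, in order: "CTACAAATGCA", "CTACACC"
The 1st is CTACAAATGCA.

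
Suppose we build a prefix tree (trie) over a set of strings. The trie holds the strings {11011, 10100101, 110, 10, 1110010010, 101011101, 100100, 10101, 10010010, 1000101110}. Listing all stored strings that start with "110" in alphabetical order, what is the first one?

110

DFS of the "110" subtree visits, in order: "110", "11011"
Position 1: 110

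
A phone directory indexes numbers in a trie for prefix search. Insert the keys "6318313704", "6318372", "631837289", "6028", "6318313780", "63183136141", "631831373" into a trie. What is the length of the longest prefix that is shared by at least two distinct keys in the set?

Equivalently: take the maximum, over all pairs, of their longest common prefix length.
e.g. "6318313704" and "631831373" share the prefix "63183137" of length 8; no pair shares a longer one.
Longest shared-prefix length: 8

8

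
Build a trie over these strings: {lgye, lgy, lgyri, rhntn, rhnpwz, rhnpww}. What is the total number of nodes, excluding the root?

15

Trie structure (* marks end of a word):
(root)
├─ l
│  └─ g
│     └─ y *
│        ├─ e *
│        └─ r
│           └─ i *
└─ r
   └─ h
      └─ n
         ├─ p
         │  └─ w
         │     ├─ w *
         │     └─ z *
         └─ t
            └─ n *
Counting every labelled node above: 15.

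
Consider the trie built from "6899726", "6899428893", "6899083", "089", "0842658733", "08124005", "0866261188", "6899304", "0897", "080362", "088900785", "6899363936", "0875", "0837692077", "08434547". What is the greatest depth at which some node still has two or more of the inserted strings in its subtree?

The deepest shared node is where two words last agree before diverging.
e.g. "6899304" and "6899363936" share the prefix "68993" of length 5; no pair shares a longer one.
Longest shared-prefix length: 5

5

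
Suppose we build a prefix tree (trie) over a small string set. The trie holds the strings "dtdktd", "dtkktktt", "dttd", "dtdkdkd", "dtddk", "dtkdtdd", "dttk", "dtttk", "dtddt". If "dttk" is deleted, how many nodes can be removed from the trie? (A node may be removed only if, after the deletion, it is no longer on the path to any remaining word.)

1

After clearing the end-marker at "dttk", prune upward until reaching a node still needed by another word.
The suffix "k" (1 node) is used only by "dttk"; the node for "dtt" still has the child "d", so pruning stops there.
Nodes removed: 1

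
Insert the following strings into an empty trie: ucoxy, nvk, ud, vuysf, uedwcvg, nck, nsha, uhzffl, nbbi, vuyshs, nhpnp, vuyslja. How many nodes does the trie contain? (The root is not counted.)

42

Count nodes per top-level branch (shared prefixes stored once):
  'n'-branch (nbbi, nck, nhpnp, nsha, nvk): 15 nodes
  'u'-branch (ucoxy, ud, uedwcvg, uhzffl): 17 nodes
  'v'-branch (vuysf, vuyshs, vuyslja): 10 nodes
Sum: 42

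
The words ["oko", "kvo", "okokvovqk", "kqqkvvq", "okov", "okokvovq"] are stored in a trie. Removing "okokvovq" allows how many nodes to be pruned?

A node on "okokvovq"'s path can go only if nothing else ends at it or branches off below it.
Every node on "okokvovq" is still needed (e.g. by "okokvovqk"), so nothing is freed.
Nodes removed: 0

0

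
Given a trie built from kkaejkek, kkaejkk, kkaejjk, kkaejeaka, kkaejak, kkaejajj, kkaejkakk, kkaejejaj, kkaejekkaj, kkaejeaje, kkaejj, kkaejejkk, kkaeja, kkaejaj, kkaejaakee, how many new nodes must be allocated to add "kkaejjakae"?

"kkaejj" is already a path in the trie; the remaining "akae" must be added.
Each of the 4 remaining characters creates one node.

4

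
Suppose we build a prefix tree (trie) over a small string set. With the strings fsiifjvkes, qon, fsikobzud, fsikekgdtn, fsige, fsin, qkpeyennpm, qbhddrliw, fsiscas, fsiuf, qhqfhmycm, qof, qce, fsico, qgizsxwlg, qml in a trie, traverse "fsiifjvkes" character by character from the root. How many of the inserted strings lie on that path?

1

Check each prefix of "fsiifjvkes" against the stored set — each match is an end-marker on the path.
Prefixes of the query that are stored words: "fsiifjvkes"
Count: 1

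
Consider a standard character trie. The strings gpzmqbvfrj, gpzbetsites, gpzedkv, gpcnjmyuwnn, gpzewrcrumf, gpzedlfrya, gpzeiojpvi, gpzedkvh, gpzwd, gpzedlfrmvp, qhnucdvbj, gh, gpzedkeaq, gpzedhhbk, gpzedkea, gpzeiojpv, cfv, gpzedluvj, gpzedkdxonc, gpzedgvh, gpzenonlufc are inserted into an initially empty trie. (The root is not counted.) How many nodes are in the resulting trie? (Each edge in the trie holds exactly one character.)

93

Insert word by word; a character creates a node only if that edge doesn't already exist:
  "gpzmqbvfrj" → 10 new (g, p, z, m, q, b, v, f, r, j)
  "gpzbetsites" → prefix "gpz" already present; 8 new (b, e, t, s, i, t, e, s)
  "gpzedkv" → prefix "gpz" already present; 4 new (e, d, k, v)
  "gpcnjmyuwnn" → prefix "gp" already present; 9 new (c, n, j, m, y, u, w, n, n)
  "gpzewrcrumf" → prefix "gpze" already present; 7 new (w, r, c, r, u, m, f)
  "gpzedlfrya" → prefix "gpzed" already present; 5 new (l, f, r, y, a)
  "gpzeiojpvi" → prefix "gpze" already present; 6 new (i, o, j, p, v, i)
  "gpzedkvh" → prefix "gpzedkv" already present; 1 new (h)
  "gpzwd" → prefix "gpz" already present; 2 new (w, d)
  "gpzedlfrmvp" → prefix "gpzedlfr" already present; 3 new (m, v, p)
  "qhnucdvbj" → 9 new (q, h, n, u, c, d, v, b, j)
  "gh" → prefix "g" already present; 1 new (h)
  "gpzedkeaq" → prefix "gpzedk" already present; 3 new (e, a, q)
  "gpzedhhbk" → prefix "gpzed" already present; 4 new (h, h, b, k)
  "gpzedkea" → prefix "gpzedkea" already present; 0 new (none)
  "gpzeiojpv" → prefix "gpzeiojpv" already present; 0 new (none)
  "cfv" → 3 new (c, f, v)
  "gpzedluvj" → prefix "gpzedl" already present; 3 new (u, v, j)
  "gpzedkdxonc" → prefix "gpzedk" already present; 5 new (d, x, o, n, c)
  "gpzedgvh" → prefix "gpzed" already present; 3 new (g, v, h)
  "gpzenonlufc" → prefix "gpze" already present; 7 new (n, o, n, l, u, f, c)
Total nodes = 10 + 8 + 4 + 9 + 7 + 5 + 6 + 1 + 2 + 3 + 9 + 1 + 3 + 4 + 0 + 0 + 3 + 3 + 5 + 3 + 7 = 93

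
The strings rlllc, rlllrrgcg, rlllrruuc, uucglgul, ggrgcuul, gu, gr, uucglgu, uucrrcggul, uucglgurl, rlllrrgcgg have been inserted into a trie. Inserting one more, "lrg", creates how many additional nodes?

"lrg" shares no prefix with any stored word, so all 3 characters open new nodes.
3 − 0 = 3 new nodes.

3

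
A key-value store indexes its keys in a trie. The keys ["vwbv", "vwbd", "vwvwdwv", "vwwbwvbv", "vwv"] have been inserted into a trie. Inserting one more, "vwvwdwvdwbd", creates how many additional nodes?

"vwvwdwv" is already a path in the trie; the remaining "dwbd" must be added.
Each of the 4 remaining characters creates one node.

4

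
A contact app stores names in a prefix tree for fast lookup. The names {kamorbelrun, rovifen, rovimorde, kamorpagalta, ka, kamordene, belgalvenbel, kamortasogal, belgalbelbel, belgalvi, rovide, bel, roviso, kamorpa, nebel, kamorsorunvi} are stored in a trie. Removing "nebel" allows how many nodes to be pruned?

5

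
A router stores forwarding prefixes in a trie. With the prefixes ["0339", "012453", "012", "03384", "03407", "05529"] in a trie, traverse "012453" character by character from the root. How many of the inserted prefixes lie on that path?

2

Traverse "012453" character by character; count nodes along the way that are marked as word ends.
Prefixes of the query that are stored words: "012", "012453"
Count: 2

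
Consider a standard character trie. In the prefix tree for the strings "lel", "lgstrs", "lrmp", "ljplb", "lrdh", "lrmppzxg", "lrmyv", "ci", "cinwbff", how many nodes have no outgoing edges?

A leaf is a node with no children — equivalently, the end of a word that is not a proper prefix of any other stored word.
Those words: "cinwbff", "lel", "lgstrs", "ljplb", "lrdh", "lrmppzxg", "lrmyv"
Leaf count: 7

7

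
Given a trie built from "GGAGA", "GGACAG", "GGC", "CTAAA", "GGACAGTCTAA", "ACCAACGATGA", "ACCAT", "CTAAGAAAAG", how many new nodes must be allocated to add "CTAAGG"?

1

Walking "CTAAGG" from the root, the first 5 characters ("CTAAG") follow existing edges; "G" is the first miss.
Each of the 1 remaining characters creates one node.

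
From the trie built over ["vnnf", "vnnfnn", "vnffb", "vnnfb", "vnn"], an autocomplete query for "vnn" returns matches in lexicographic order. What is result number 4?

Words with prefix "vnn", in lexicographic order: "vnn", "vnnf", "vnnfb", "vnnfnn"
Position 4: vnnfnn

vnnfnn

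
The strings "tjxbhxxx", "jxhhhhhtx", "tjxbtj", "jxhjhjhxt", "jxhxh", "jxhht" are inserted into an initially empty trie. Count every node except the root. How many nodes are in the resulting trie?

Trie structure (* marks end of a word):
(root)
├─ j
│  └─ x
│     └─ h
│        ├─ h
│        │  ├─ h
│        │  │  └─ h
│        │  │     └─ h
│        │  │        └─ t
│        │  │           └─ x *
│        │  └─ t *
│        ├─ j
│        │  └─ h
│        │     └─ j
│        │        └─ h
│        │           └─ x
│        │              └─ t *
│        └─ x
│           └─ h *
└─ t
   └─ j
      └─ x
         └─ b
            ├─ h
            │  └─ x
            │     └─ x
            │        └─ x *
            └─ t
               └─ j *
Counting every labelled node above: 28.

28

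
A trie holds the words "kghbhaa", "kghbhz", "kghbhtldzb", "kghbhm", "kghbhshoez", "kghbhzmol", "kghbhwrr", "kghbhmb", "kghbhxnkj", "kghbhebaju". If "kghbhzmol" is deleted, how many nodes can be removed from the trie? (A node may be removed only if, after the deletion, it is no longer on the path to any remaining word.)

3

Walk "kghbhzmol" from the leaf back toward the root, removing each node that no remaining word uses.
The suffix "mol" (3 nodes) is used only by "kghbhzmol"; "kghbhz" is itself a stored word, so pruning stops there.
Nodes removed: 3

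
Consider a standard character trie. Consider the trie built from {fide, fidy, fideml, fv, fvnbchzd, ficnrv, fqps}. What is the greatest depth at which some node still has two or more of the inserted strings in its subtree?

Equivalently: take the maximum, over all pairs, of their longest common prefix length.
"fide" and "fideml" agree on "fide" (4 characters) before diverging; nothing deeper is shared.
Longest shared-prefix length: 4

4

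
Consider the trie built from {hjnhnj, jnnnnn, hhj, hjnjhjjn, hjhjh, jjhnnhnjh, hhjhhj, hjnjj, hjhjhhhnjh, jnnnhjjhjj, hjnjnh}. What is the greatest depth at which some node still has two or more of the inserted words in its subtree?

5

Look for the deepest trie node that still has at least two words in its subtree.
"hjhjh" and "hjhjhhhnjh" agree on "hjhjh" (5 characters) before diverging; nothing deeper is shared.
Longest shared-prefix length: 5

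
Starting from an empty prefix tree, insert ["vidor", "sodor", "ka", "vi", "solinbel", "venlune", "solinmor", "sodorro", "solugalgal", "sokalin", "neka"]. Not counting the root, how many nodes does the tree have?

45

For each word, the new-node count is its length minus the longest prefix already in the trie:
  "vidor" → 5 new (v, i, d, o, r)
  "sodor" → 5 new (s, o, d, o, r)
  "ka" → 2 new (k, a)
  "vi" → prefix "vi" already present; 0 new (none)
  "solinbel" → prefix "so" already present; 6 new (l, i, n, b, e, l)
  "venlune" → prefix "v" already present; 6 new (e, n, l, u, n, e)
  "solinmor" → prefix "solin" already present; 3 new (m, o, r)
  "sodorro" → prefix "sodor" already present; 2 new (r, o)
  "solugalgal" → prefix "sol" already present; 7 new (u, g, a, l, g, a, l)
  "sokalin" → prefix "so" already present; 5 new (k, a, l, i, n)
  "neka" → 4 new (n, e, k, a)
Total nodes = 5 + 5 + 2 + 0 + 6 + 6 + 3 + 2 + 7 + 5 + 4 = 45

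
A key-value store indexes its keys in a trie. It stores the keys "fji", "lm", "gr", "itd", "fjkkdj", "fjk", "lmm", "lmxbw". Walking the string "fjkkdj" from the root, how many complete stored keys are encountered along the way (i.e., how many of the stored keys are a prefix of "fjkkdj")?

2

Check each prefix of "fjkkdj" against the stored set — each match is an end-marker on the path.
Prefixes of the query that are stored words: "fjk", "fjkkdj"
Count: 2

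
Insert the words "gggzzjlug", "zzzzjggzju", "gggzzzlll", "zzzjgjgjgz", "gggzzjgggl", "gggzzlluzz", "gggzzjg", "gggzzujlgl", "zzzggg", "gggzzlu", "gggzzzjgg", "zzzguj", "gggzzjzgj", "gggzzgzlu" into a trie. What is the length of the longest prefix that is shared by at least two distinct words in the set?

7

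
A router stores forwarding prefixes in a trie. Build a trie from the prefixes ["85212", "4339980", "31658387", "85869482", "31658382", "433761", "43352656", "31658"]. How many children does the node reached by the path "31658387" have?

0

Follow the path "31658387" to its node, then look at its outgoing edges.
No stored string extends past "31658387".
That node has 0 child edges.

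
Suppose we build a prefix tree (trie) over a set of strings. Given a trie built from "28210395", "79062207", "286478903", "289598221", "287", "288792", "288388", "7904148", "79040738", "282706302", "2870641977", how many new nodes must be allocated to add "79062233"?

2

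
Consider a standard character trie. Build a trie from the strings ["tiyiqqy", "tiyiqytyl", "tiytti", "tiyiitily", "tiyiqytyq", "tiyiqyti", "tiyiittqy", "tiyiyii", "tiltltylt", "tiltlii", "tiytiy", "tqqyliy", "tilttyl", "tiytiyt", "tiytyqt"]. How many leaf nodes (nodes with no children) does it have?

14

A leaf is a node with no children — equivalently, the end of a word that is not a proper prefix of any other stored word.
Those words: "tiltlii", "tiltltylt", "tilttyl", "tiyiitily", "tiyiittqy", "tiyiqqy", "tiyiqyti", "tiyiqytyl", "tiyiqytyq", "tiyiyii", "tiytiyt", "tiytti", "tiytyqt", "tqqyliy"
Leaf count: 14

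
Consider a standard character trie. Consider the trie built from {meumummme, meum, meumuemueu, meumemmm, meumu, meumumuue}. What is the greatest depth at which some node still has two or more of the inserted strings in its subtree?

6

Equivalently: take the maximum, over all pairs, of their longest common prefix length.
"meumummme" and "meumumuue" agree on "meumum" (6 characters) before diverging; nothing deeper is shared.
Longest shared-prefix length: 6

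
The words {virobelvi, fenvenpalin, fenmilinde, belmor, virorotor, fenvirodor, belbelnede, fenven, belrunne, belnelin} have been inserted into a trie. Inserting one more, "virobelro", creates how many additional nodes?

2

"virobel" is already a path in the trie; the remaining "ro" must be added.
Each of the 2 remaining characters creates one node.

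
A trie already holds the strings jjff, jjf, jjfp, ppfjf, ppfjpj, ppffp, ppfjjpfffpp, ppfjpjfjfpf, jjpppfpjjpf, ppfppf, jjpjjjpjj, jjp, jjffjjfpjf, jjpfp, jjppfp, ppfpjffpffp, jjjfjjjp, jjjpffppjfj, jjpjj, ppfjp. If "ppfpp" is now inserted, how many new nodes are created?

0

"ppfpp" is already a full path in the trie; only an end-marker is added.
No new nodes are needed: 0.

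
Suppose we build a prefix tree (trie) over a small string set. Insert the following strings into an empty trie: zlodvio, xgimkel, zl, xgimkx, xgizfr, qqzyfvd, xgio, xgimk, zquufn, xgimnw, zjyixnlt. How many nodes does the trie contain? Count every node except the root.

40

Count nodes per top-level branch (shared prefixes stored once):
  'q'-branch (qqzyfvd): 7 nodes
  'x'-branch (xgimk, xgimkel, xgimkx, xgimnw, xgio, xgizfr): 14 nodes
  'z'-branch (zjyixnlt, zl, zlodvio, zquufn): 19 nodes
Sum: 40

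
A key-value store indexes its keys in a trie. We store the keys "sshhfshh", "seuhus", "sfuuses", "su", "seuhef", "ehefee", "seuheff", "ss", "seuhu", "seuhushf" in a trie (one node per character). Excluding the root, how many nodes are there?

Trace insertions, counting only characters that open a new branch:
  "sshhfshh" → 8 new (s, s, h, h, f, s, h, h)
  "seuhus" → prefix "s" already present; 5 new (e, u, h, u, s)
  "sfuuses" → prefix "s" already present; 6 new (f, u, u, s, e, s)
  "su" → prefix "s" already present; 1 new (u)
  "seuhef" → prefix "seuh" already present; 2 new (e, f)
  "ehefee" → 6 new (e, h, e, f, e, e)
  "seuheff" → prefix "seuhef" already present; 1 new (f)
  "ss" → prefix "ss" already present; 0 new (none)
  "seuhu" → prefix "seuhu" already present; 0 new (none)
  "seuhushf" → prefix "seuhus" already present; 2 new (h, f)
Total nodes = 8 + 5 + 6 + 1 + 2 + 6 + 1 + 0 + 0 + 2 = 31

31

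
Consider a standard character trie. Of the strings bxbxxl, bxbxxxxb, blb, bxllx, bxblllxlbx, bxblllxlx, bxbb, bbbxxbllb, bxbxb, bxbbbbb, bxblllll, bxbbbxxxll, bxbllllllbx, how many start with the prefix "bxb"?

10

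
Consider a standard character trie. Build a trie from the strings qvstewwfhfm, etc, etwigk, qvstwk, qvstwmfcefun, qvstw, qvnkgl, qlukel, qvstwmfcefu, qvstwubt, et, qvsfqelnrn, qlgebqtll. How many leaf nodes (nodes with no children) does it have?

10

A leaf is a node with no children — equivalently, the end of a word that is not a proper prefix of any other stored word.
Those words: "etc", "etwigk", "qlgebqtll", "qlukel", "qvnkgl", "qvsfqelnrn", "qvstewwfhfm", "qvstwk", "qvstwmfcefun", "qvstwubt"
Leaf count: 10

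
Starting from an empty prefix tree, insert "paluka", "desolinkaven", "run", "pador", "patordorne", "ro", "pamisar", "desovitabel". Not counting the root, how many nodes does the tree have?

45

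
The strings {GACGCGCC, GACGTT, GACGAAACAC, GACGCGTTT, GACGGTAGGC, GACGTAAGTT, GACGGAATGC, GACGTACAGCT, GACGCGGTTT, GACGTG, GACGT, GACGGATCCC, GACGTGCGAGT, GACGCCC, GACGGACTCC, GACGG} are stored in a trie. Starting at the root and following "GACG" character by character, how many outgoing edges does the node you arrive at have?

Walk "GACG" from the root, arriving at one node.
Distinct next characters after "GACG": A, C, G, T.
That node has 4 child edges.

4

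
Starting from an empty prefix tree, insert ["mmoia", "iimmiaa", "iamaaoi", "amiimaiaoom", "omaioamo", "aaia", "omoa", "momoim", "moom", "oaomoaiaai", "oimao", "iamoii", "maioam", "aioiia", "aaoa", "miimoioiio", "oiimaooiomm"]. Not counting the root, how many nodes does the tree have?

95

Insert word by word; a character creates a node only if that edge doesn't already exist:
  "mmoia" → 5 new (m, m, o, i, a)
  "iimmiaa" → 7 new (i, i, m, m, i, a, a)
  "iamaaoi" → prefix "i" already present; 6 new (a, m, a, a, o, i)
  "amiimaiaoom" → 11 new (a, m, i, i, m, a, i, a, o, o, m)
  "omaioamo" → 8 new (o, m, a, i, o, a, m, o)
  "aaia" → prefix "a" already present; 3 new (a, i, a)
  "omoa" → prefix "om" already present; 2 new (o, a)
  "momoim" → prefix "m" already present; 5 new (o, m, o, i, m)
  "moom" → prefix "mo" already present; 2 new (o, m)
  "oaomoaiaai" → prefix "o" already present; 9 new (a, o, m, o, a, i, a, a, i)
  "oimao" → prefix "o" already present; 4 new (i, m, a, o)
  "iamoii" → prefix "iam" already present; 3 new (o, i, i)
  "maioam" → prefix "m" already present; 5 new (a, i, o, a, m)
  "aioiia" → prefix "a" already present; 5 new (i, o, i, i, a)
  "aaoa" → prefix "aa" already present; 2 new (o, a)
  "miimoioiio" → prefix "m" already present; 9 new (i, i, m, o, i, o, i, i, o)
  "oiimaooiomm" → prefix "oi" already present; 9 new (i, m, a, o, o, i, o, m, m)
Total nodes = 5 + 7 + 6 + 11 + 8 + 3 + 2 + 5 + 2 + 9 + 4 + 3 + 5 + 5 + 2 + 9 + 9 = 95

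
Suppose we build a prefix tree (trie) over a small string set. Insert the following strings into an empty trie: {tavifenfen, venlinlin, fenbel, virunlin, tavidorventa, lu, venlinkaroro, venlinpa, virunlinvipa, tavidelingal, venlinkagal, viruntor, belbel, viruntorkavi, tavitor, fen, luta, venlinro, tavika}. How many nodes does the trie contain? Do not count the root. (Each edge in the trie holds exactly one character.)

Count nodes per top-level branch (shared prefixes stored once):
  'b'-branch (belbel): 6 nodes
  'f'-branch (fen, fenbel): 6 nodes
  'l'-branch (lu, luta): 4 nodes
  't'-branch (tavidelingal, tavidorventa, tavifenfen, tavika, tavitor): 30 nodes
  'v'-branch (venlinkagal, venlinkaroro, venlinlin, venlinpa, venlinro, virunlin, virunlinvipa, viruntor, viruntorkavi): 40 nodes
Sum: 86

86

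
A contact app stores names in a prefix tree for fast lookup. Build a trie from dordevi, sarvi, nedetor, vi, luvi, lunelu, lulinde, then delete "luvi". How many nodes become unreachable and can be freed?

2

A node on "luvi"'s path can go only if nothing else ends at it or branches off below it.
The suffix "vi" (2 nodes) is used only by "luvi"; the node for "lu" still has the child "n", so pruning stops there.
Nodes removed: 2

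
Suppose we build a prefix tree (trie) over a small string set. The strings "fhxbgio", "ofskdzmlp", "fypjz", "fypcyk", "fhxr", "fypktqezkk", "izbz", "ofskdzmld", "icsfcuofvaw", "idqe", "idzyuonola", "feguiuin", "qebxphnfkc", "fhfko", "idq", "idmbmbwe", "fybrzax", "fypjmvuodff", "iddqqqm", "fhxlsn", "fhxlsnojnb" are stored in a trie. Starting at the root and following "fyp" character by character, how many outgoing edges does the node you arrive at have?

3

Follow the path "fyp" to its node, then look at its outgoing edges.
Characters that immediately follow "fyp" among the stored strings: {c, j, k}.
That node has 3 child edges.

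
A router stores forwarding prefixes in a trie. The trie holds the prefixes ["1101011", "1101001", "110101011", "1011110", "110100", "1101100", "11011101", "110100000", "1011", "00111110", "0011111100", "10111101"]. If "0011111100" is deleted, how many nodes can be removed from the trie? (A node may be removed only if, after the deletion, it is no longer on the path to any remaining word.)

Walk "0011111100" from the leaf back toward the root, removing each node that no remaining word uses.
The suffix "100" (3 nodes) is used only by "0011111100"; the node for "0011111" still has the child "0", so pruning stops there.
Nodes removed: 3

3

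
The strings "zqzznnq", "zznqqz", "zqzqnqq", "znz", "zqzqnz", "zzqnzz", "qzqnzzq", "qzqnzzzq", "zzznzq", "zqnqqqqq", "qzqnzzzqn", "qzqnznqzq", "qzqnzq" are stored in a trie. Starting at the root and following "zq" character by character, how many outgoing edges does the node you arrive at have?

2

The children of the "zq" node are the distinct next characters among strings starting with "zq".
Characters that immediately follow "zq" among the stored strings: {n, z}.
That node has 2 child edges.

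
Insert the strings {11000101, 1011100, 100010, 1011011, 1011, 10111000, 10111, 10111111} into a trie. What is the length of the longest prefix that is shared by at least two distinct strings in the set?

7

The deepest shared node is where two words last agree before diverging.
"1011100" and "10111000" agree on "1011100" (7 characters) before diverging; nothing deeper is shared.
Longest shared-prefix length: 7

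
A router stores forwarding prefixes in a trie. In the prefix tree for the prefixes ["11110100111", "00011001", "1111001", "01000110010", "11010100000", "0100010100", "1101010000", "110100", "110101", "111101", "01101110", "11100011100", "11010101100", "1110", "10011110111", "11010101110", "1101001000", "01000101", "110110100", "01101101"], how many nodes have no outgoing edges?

A leaf is a node with no children — equivalently, the end of a word that is not a proper prefix of any other stored word.
Those words: "00011001", "0100010100", "01000110010", "01101101", "01101110", "10011110111", "1101001000", "11010100000", "11010101100", "11010101110", "110110100", "11100011100", "1111001", "11110100111"
Leaf count: 14

14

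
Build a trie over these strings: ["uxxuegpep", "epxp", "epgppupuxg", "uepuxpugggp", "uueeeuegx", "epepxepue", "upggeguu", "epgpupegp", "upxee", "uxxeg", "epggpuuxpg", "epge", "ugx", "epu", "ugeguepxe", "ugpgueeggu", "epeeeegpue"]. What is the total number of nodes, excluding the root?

96

Insert word by word; a character creates a node only if that edge doesn't already exist:
  "uxxuegpep" → 9 new (u, x, x, u, e, g, p, e, p)
  "epxp" → 4 new (e, p, x, p)
  "epgppupuxg" → prefix "ep" already present; 8 new (g, p, p, u, p, u, x, g)
  "uepuxpugggp" → prefix "u" already present; 10 new (e, p, u, x, p, u, g, g, g, p)
  "uueeeuegx" → prefix "u" already present; 8 new (u, e, e, e, u, e, g, x)
  "epepxepue" → prefix "ep" already present; 7 new (e, p, x, e, p, u, e)
  "upggeguu" → prefix "u" already present; 7 new (p, g, g, e, g, u, u)
  "epgpupegp" → prefix "epgp" already present; 5 new (u, p, e, g, p)
  "upxee" → prefix "up" already present; 3 new (x, e, e)
  "uxxeg" → prefix "uxx" already present; 2 new (e, g)
  "epggpuuxpg" → prefix "epg" already present; 7 new (g, p, u, u, x, p, g)
  "epge" → prefix "epg" already present; 1 new (e)
  "ugx" → prefix "u" already present; 2 new (g, x)
  "epu" → prefix "ep" already present; 1 new (u)
  "ugeguepxe" → prefix "ug" already present; 7 new (e, g, u, e, p, x, e)
  "ugpgueeggu" → prefix "ug" already present; 8 new (p, g, u, e, e, g, g, u)
  "epeeeegpue" → prefix "epe" already present; 7 new (e, e, e, g, p, u, e)
Total nodes = 9 + 4 + 8 + 10 + 8 + 7 + 7 + 5 + 3 + 2 + 7 + 1 + 2 + 1 + 7 + 8 + 7 = 96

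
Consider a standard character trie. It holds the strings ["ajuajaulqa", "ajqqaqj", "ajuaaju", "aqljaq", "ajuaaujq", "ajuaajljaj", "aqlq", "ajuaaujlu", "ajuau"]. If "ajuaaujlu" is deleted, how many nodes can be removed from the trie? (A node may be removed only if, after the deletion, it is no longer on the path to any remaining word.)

2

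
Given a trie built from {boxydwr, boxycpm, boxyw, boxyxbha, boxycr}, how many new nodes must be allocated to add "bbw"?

The longest prefix of "bbw" already in the trie is "b" (length 1).
Each of the 2 remaining characters creates one node.

2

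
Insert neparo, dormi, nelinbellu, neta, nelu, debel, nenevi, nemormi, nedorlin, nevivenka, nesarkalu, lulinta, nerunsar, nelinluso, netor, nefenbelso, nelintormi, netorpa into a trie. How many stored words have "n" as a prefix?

15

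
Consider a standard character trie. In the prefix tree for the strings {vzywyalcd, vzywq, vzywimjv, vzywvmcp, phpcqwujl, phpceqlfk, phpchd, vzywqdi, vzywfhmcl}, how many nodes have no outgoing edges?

Leaves are exactly the stored words that no other stored word extends.
Those words: "phpceqlfk", "phpchd", "phpcqwujl", "vzywfhmcl", "vzywimjv", "vzywqdi", "vzywvmcp", "vzywyalcd"
Leaf count: 8

8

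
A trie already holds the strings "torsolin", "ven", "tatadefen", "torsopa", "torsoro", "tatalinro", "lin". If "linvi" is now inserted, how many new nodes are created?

The longest prefix of "linvi" already in the trie is "lin" (length 3).
New nodes needed: |"linvi"| − 3 = 5 − 3 = 2.

2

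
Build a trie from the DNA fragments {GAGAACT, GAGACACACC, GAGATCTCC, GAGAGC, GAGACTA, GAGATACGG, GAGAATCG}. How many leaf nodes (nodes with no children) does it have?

Leaves are exactly the stored words that no other stored word extends.
Those words: "GAGAACT", "GAGAATCG", "GAGACACACC", "GAGACTA", "GAGAGC", "GAGATACGG", "GAGATCTCC"
Leaf count: 7

7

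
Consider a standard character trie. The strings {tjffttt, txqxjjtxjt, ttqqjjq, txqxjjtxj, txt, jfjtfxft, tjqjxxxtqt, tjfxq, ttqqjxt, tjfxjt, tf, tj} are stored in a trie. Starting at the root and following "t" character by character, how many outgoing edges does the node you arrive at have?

4

The children of the "t" node are the distinct next characters among strings starting with "t".
Characters that immediately follow "t" among the stored strings: {f, j, t, x}.
That node has 4 child edges.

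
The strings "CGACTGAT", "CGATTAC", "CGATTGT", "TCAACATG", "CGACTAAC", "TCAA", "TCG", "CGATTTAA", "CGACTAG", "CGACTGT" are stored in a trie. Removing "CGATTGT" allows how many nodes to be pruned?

2

After clearing the end-marker at "CGATTGT", prune upward until reaching a node still needed by another word.
The suffix "GT" (2 nodes) is used only by "CGATTGT"; the node for "CGATT" still has the child "A", so pruning stops there.
Nodes removed: 2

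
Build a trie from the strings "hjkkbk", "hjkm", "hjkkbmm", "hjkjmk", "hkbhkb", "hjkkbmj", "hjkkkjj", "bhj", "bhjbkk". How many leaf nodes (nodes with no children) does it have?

8

A leaf is a node with no children — equivalently, the end of a word that is not a proper prefix of any other stored word.
Those words: "bhjbkk", "hjkjmk", "hjkkbk", "hjkkbmj", "hjkkbmm", "hjkkkjj", "hjkm", "hkbhkb"
Leaf count: 8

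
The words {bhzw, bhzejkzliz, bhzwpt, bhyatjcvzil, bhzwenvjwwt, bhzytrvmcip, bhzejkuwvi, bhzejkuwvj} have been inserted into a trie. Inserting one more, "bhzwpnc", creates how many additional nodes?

"bhzwp" is already a path in the trie; the remaining "nc" must be added.
New nodes needed: |"bhzwpnc"| − 5 = 7 − 5 = 2.

2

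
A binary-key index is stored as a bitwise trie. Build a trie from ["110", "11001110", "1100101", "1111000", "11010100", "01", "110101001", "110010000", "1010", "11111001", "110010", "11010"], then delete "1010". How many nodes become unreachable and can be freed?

Walk "1010" from the leaf back toward the root, removing each node that no remaining word uses.
The suffix "010" (3 nodes) is used only by "1010"; the node for "1" still has the child "1", so pruning stops there.
Nodes removed: 3

3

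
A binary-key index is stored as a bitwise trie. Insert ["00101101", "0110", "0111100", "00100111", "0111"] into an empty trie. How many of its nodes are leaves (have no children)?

4

A leaf is a node with no children — equivalently, the end of a word that is not a proper prefix of any other stored word.
Those words: "00100111", "00101101", "0110", "0111100"
Leaf count: 4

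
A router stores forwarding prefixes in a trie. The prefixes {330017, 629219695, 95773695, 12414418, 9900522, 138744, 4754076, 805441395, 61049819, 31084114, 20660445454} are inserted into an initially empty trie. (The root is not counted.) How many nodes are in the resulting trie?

Trace insertions, counting only characters that open a new branch:
  "330017" → 6 new (3, 3, 0, 0, 1, 7)
  "629219695" → 9 new (6, 2, 9, 2, 1, 9, 6, 9, 5)
  "95773695" → 8 new (9, 5, 7, 7, 3, 6, 9, 5)
  "12414418" → 8 new (1, 2, 4, 1, 4, 4, 1, 8)
  "9900522" → prefix "9" already present; 6 new (9, 0, 0, 5, 2, 2)
  "138744" → prefix "1" already present; 5 new (3, 8, 7, 4, 4)
  "4754076" → 7 new (4, 7, 5, 4, 0, 7, 6)
  "805441395" → 9 new (8, 0, 5, 4, 4, 1, 3, 9, 5)
  "61049819" → prefix "6" already present; 7 new (1, 0, 4, 9, 8, 1, 9)
  "31084114" → prefix "3" already present; 7 new (1, 0, 8, 4, 1, 1, 4)
  "20660445454" → 11 new (2, 0, 6, 6, 0, 4, 4, 5, 4, 5, 4)
Total nodes = 6 + 9 + 8 + 8 + 6 + 5 + 7 + 9 + 7 + 7 + 11 = 83

83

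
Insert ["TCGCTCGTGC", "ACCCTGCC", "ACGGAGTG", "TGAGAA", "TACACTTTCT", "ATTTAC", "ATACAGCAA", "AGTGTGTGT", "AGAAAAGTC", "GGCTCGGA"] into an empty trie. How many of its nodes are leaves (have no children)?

A leaf is a node with no children — equivalently, the end of a word that is not a proper prefix of any other stored word.
Those words: "ACCCTGCC", "ACGGAGTG", "AGAAAAGTC", "AGTGTGTGT", "ATACAGCAA", "ATTTAC", "GGCTCGGA", "TACACTTTCT", "TCGCTCGTGC", "TGAGAA"
Leaf count: 10

10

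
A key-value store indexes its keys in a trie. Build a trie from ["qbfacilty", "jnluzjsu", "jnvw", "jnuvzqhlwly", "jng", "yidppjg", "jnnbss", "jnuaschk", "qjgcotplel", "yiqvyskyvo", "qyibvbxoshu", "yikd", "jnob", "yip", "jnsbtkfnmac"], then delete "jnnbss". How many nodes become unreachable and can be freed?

4

A node on "jnnbss"'s path can go only if nothing else ends at it or branches off below it.
The suffix "nbss" (4 nodes) is used only by "jnnbss"; the node for "jn" still has the child "l", so pruning stops there.
Nodes removed: 4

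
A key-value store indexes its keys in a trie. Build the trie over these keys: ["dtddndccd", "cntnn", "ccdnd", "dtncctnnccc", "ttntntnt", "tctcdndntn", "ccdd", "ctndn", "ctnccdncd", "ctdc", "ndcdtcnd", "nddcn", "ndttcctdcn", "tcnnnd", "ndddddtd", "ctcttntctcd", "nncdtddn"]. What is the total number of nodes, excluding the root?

101

Trace insertions, counting only characters that open a new branch:
  "dtddndccd" → 9 new (d, t, d, d, n, d, c, c, d)
  "cntnn" → 5 new (c, n, t, n, n)
  "ccdnd" → prefix "c" already present; 4 new (c, d, n, d)
  "dtncctnnccc" → prefix "dt" already present; 9 new (n, c, c, t, n, n, c, c, c)
  "ttntntnt" → 8 new (t, t, n, t, n, t, n, t)
  "tctcdndntn" → prefix "t" already present; 9 new (c, t, c, d, n, d, n, t, n)
  "ccdd" → prefix "ccd" already present; 1 new (d)
  "ctndn" → prefix "c" already present; 4 new (t, n, d, n)
  "ctnccdncd" → prefix "ctn" already present; 6 new (c, c, d, n, c, d)
  "ctdc" → prefix "ct" already present; 2 new (d, c)
  "ndcdtcnd" → 8 new (n, d, c, d, t, c, n, d)
  "nddcn" → prefix "nd" already present; 3 new (d, c, n)
  "ndttcctdcn" → prefix "nd" already present; 8 new (t, t, c, c, t, d, c, n)
  "tcnnnd" → prefix "tc" already present; 4 new (n, n, n, d)
  "ndddddtd" → prefix "ndd" already present; 5 new (d, d, d, t, d)
  "ctcttntctcd" → prefix "ct" already present; 9 new (c, t, t, n, t, c, t, c, d)
  "nncdtddn" → prefix "n" already present; 7 new (n, c, d, t, d, d, n)
Total nodes = 9 + 5 + 4 + 9 + 8 + 9 + 1 + 4 + 6 + 2 + 8 + 3 + 8 + 4 + 5 + 9 + 7 = 101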